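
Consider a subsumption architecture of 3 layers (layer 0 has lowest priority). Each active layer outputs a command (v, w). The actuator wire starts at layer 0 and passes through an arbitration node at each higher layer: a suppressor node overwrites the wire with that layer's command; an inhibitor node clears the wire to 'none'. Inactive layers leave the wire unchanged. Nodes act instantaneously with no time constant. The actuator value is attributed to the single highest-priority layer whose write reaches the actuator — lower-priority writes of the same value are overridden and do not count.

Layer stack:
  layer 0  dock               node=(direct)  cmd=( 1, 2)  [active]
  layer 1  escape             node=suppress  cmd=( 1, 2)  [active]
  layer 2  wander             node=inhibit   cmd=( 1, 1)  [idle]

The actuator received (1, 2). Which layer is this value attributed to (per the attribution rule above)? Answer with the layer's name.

[0] dock on; wire := (1, 2)
[1] escape on (suppress); wire := (1, 2)
[2] wander off; pass (1, 2)
output (1, 2)
last writer: layer 1 = escape

escape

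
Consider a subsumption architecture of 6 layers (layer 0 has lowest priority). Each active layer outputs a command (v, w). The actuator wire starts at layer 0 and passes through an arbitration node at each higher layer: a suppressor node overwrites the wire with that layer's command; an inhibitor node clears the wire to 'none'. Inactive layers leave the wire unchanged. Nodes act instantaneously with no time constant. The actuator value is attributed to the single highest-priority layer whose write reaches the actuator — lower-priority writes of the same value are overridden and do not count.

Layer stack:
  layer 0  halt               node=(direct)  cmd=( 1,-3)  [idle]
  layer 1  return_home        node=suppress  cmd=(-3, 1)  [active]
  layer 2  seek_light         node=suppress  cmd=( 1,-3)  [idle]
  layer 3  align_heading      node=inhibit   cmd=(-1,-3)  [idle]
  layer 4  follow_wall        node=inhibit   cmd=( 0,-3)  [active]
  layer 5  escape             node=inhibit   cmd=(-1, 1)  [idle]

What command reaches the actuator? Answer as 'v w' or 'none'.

none

layer 0 (halt) idle — none
layer 1 (return_home) active — suppresses: (-3, 1)
layer 2 (seek_light) idle — unchanged: (-3, 1)
layer 3 (align_heading) idle — unchanged: (-3, 1)
layer 4 (follow_wall) active — inhibits: none
layer 5 (escape) idle — unchanged: none
→ actuator none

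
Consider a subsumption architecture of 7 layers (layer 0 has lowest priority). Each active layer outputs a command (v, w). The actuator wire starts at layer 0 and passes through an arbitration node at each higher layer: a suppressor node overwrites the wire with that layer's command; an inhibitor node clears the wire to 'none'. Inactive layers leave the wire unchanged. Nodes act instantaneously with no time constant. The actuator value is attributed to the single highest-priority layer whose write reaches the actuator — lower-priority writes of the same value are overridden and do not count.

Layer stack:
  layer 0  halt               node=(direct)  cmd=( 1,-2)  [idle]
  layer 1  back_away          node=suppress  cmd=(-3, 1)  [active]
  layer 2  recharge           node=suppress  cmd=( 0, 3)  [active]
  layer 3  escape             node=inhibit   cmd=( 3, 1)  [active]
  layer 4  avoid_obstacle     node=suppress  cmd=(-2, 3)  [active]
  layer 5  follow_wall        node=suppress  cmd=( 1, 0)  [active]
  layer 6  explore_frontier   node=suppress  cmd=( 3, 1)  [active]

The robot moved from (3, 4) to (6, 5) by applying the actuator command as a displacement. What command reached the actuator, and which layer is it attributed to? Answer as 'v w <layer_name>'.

displacement = (6, 5) − (3, 4) = (3, 1)
L0 halt: idle → wire = none
L1 back_away: active, suppressor → wire = (-3, 1)
L2 recharge: active, suppressor → wire = (0, 3)
L3 escape: active, inhibitor → wire = none
L4 avoid_obstacle: active, suppressor → wire = (-2, 3)
L5 follow_wall: active, suppressor → wire = (1, 0)
L6 explore_frontier: active, suppressor → wire = (3, 1)
actuator = (3, 1) — from layer 6 (explore_frontier)

3 1 explore_frontier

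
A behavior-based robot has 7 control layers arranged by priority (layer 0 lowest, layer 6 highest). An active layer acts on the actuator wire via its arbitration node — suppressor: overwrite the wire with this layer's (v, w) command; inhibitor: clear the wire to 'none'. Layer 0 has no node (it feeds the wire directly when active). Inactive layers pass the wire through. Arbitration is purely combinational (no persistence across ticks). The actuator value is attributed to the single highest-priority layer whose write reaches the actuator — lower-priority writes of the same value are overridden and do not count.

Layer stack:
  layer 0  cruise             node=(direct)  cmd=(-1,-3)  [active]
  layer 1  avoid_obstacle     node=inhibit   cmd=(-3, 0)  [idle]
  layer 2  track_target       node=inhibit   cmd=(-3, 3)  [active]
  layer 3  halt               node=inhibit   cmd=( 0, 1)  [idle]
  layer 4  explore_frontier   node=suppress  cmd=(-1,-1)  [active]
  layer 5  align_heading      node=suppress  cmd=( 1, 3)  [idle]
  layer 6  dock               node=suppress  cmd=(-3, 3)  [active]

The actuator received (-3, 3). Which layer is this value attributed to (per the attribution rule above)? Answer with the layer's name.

layer 0 (cruise) active — direct: (-1, -3)
layer 1 (avoid_obstacle) idle — unchanged: (-1, -3)
layer 2 (track_target) active — inhibits: none
layer 3 (halt) idle — unchanged: none
layer 4 (explore_frontier) active — suppresses: (-1, -1)
layer 5 (align_heading) idle — unchanged: (-1, -1)
layer 6 (dock) active — suppresses: (-3, 3)
→ actuator (-3, 3)
last writer: layer 6 = dock

dock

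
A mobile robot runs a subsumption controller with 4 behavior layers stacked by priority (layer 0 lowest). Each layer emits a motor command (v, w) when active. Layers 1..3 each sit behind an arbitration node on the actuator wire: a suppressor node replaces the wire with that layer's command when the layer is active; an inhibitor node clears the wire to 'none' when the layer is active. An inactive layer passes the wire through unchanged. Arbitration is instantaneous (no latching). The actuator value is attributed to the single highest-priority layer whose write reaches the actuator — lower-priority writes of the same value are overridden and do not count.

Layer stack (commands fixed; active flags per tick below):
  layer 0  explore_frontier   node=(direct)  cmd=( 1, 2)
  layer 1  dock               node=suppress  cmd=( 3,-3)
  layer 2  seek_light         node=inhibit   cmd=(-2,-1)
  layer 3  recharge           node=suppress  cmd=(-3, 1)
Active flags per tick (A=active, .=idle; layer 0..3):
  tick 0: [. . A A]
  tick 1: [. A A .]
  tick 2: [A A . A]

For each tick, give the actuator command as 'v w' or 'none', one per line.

-3 1
none
-3 1

tick 0:
  [0] explore_frontier off; wire := none
  [1] dock off; pass none
  [2] seek_light on (inhibit); wire := none
  [3] recharge on (suppress); wire := (-3, 1)
  output (-3, 1)
tick 1:
  [0] explore_frontier off; wire := none
  [1] dock on (suppress); wire := (3, -3)
  [2] seek_light on (inhibit); wire := none
  [3] recharge off; pass none
  output none
tick 2:
  [0] explore_frontier on; wire := (1, 2)
  [1] dock on (suppress); wire := (3, -3)
  [2] seek_light off; pass (3, -3)
  [3] recharge on (suppress); wire := (-3, 1)
  output (-3, 1)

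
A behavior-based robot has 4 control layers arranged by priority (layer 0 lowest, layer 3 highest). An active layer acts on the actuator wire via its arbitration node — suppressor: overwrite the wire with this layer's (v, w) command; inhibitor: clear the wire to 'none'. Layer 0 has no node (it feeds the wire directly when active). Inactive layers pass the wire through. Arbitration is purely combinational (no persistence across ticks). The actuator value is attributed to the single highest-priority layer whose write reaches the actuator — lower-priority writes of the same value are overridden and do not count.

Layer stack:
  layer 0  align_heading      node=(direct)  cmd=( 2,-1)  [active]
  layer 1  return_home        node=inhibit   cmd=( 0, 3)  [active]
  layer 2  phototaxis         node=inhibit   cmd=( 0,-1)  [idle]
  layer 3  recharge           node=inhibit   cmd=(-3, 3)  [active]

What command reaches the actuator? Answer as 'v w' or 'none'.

none

layer 0 (align_heading) active — direct: (2, -1)
layer 1 (return_home) active — inhibits: none
layer 2 (phototaxis) idle — unchanged: none
layer 3 (recharge) active — inhibits: none
→ actuator none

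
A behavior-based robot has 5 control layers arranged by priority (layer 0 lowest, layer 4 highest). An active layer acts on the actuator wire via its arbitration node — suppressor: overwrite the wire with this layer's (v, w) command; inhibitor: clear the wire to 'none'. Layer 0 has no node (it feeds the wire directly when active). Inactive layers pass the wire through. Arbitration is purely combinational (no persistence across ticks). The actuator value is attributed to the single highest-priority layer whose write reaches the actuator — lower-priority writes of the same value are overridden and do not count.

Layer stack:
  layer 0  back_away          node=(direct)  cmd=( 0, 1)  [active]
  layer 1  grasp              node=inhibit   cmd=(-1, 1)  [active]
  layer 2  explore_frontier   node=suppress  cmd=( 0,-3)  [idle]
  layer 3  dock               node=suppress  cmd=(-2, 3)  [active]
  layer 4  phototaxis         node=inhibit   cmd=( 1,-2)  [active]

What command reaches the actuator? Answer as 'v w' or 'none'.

none

L0 back_away: active, feeds wire = (0, 1)
L1 grasp: active, inhibitor → wire = none
L2 explore_frontier: idle → wire stays none
L3 dock: active, suppressor → wire = (-2, 3)
L4 phototaxis: active, inhibitor → wire = none
actuator = none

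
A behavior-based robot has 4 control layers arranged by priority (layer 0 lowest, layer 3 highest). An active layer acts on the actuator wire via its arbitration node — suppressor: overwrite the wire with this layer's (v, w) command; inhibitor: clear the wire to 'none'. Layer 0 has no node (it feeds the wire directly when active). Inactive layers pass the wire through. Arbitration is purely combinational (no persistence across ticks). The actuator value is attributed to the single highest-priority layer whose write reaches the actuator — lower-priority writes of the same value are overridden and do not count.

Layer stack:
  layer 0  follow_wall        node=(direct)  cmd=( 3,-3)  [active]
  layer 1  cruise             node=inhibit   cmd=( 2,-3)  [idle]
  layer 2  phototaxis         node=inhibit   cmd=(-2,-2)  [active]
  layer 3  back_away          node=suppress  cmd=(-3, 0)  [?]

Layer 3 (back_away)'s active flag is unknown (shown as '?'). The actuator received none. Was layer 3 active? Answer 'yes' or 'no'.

If layer 3 is active=yes:
  actuator would be (-3, 0)
If layer 3 is active=no:
  actuator would be none
Observed none, so layer 3 was idle.

no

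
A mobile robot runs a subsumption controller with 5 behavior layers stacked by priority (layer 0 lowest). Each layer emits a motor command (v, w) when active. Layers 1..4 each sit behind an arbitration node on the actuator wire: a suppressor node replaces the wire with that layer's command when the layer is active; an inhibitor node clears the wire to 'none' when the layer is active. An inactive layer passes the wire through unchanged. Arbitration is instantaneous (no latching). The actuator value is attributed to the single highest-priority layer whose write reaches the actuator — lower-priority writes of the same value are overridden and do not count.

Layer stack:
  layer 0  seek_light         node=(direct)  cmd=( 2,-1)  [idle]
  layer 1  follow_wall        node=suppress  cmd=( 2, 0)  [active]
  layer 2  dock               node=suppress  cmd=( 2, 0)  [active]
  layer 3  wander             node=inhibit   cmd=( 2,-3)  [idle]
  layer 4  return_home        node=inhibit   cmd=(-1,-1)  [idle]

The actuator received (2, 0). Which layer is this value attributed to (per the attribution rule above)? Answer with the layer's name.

layer 0 (seek_light) idle — none
layer 1 (follow_wall) active — suppresses: (2, 0)
layer 2 (dock) active — suppresses: (2, 0)
layer 3 (wander) idle — unchanged: (2, 0)
layer 4 (return_home) idle — unchanged: (2, 0)
→ actuator (2, 0)
last writer: layer 2 = dock

dock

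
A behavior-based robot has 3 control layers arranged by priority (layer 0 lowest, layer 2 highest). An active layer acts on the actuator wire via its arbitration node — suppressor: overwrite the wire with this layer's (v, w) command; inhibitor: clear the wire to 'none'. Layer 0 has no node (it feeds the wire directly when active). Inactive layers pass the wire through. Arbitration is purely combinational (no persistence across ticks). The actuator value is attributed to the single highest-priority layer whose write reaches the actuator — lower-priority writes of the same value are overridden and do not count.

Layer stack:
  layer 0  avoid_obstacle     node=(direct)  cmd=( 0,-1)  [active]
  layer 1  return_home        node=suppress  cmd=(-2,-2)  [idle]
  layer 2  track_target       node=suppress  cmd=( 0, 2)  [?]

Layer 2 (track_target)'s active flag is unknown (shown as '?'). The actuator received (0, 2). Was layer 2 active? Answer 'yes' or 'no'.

If layer 2 is active=yes:
  actuator would be (0, 2)
If layer 2 is active=no:
  actuator would be (0, -1)
Observed (0, 2), so layer 2 was active.

yes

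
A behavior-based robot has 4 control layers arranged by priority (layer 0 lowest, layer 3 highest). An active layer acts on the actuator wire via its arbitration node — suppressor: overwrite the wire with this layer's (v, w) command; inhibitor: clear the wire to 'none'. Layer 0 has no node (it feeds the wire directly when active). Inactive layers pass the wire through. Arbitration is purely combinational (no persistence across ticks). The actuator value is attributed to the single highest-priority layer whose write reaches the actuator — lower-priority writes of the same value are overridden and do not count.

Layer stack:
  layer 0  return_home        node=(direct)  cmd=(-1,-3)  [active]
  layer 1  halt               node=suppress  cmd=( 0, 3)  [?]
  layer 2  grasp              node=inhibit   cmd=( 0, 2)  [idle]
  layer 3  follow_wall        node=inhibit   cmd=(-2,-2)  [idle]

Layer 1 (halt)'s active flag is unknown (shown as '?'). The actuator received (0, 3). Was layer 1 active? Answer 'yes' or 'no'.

If layer 1 is active=yes:
  actuator would be (0, 3)
If layer 1 is active=no:
  actuator would be (-1, -3)
Observed (0, 3), so layer 1 was active.

yes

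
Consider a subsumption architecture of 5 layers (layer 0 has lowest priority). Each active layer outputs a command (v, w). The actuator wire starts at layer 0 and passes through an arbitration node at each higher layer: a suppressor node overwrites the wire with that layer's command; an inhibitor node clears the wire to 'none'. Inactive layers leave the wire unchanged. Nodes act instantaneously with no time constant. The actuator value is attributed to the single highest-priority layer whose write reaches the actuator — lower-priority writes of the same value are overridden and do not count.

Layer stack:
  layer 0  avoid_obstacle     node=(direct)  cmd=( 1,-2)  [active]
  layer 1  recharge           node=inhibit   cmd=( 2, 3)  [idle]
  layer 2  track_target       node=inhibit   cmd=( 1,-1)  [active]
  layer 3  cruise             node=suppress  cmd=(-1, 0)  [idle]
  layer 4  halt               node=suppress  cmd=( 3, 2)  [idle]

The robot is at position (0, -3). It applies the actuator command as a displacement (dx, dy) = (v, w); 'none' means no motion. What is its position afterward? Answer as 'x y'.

layer 0 (avoid_obstacle) active — direct: (1, -2)
layer 1 (recharge) idle — unchanged: (1, -2)
layer 2 (track_target) active — inhibits: none
layer 3 (cruise) idle — unchanged: none
layer 4 (halt) idle — unchanged: none
→ actuator none
position: (0, -3) + none = (0, -3)

0 -3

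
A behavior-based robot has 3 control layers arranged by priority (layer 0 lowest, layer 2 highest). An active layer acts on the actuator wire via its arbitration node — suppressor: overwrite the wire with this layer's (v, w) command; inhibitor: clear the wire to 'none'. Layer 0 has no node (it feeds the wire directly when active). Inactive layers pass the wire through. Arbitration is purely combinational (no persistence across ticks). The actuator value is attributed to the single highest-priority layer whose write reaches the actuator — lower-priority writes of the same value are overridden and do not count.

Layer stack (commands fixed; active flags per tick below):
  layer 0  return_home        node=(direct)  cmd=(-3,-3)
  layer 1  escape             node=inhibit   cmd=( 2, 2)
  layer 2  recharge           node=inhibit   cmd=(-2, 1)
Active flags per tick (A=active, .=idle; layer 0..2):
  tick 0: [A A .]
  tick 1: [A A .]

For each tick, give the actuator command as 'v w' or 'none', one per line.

tick 0:
  L0 return_home: active, feeds wire = (-3, -3)
  L1 escape: active, inhibitor → wire = none
  L2 recharge: idle → wire stays none
  actuator = none
tick 1:
  L0 return_home: active, feeds wire = (-3, -3)
  L1 escape: active, inhibitor → wire = none
  L2 recharge: idle → wire stays none
  actuator = none

none
none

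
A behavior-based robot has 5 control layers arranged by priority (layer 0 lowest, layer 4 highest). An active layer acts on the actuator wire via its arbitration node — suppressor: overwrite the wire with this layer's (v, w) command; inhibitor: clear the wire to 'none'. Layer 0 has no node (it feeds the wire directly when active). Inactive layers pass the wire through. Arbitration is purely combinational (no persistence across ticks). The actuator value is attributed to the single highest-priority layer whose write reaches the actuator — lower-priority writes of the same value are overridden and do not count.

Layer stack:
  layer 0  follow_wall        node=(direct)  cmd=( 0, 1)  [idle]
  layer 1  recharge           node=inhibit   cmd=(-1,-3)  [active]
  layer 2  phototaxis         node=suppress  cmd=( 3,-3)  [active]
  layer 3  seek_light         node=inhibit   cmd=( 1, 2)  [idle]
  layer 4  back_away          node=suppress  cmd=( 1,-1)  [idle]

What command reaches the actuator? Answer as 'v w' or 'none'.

3 -3

L0 follow_wall: idle → wire = none
L1 recharge: active, inhibitor → wire = none
L2 phototaxis: active, suppressor → wire = (3, -3)
L3 seek_light: idle → wire stays (3, -3)
L4 back_away: idle → wire stays (3, -3)
actuator = (3, -3)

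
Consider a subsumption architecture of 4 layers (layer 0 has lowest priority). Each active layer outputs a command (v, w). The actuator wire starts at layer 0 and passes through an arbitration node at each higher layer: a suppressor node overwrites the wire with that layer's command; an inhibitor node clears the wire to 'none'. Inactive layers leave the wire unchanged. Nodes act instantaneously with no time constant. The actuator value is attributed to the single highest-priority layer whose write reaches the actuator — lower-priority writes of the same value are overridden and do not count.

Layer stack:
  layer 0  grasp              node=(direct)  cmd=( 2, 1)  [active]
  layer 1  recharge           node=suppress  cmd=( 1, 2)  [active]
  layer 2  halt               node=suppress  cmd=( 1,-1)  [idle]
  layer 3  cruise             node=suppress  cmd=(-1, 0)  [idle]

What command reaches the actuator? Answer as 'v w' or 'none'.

1 2

layer 0 (grasp) active — direct: (2, 1)
layer 1 (recharge) active — suppresses: (1, 2)
layer 2 (halt) idle — unchanged: (1, 2)
layer 3 (cruise) idle — unchanged: (1, 2)
→ actuator (1, 2)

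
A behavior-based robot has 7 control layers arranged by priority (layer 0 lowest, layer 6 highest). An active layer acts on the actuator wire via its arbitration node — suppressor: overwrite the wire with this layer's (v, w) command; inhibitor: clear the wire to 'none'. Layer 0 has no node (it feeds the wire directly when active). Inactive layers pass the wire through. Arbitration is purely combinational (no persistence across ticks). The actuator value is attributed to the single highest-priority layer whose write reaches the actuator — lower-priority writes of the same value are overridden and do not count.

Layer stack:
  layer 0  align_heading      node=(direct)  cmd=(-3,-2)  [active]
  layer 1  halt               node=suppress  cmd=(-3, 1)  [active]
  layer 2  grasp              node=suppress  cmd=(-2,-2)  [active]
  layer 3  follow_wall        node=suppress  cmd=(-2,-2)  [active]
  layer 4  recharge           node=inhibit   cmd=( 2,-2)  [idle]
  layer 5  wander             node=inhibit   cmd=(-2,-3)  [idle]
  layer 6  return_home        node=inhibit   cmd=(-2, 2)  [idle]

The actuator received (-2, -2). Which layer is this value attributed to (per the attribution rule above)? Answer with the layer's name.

follow_wall

[0] align_heading on; wire := (-3, -2)
[1] halt on (suppress); wire := (-3, 1)
[2] grasp on (suppress); wire := (-2, -2)
[3] follow_wall on (suppress); wire := (-2, -2)
[4] recharge off; pass (-2, -2)
[5] wander off; pass (-2, -2)
[6] return_home off; pass (-2, -2)
output (-2, -2)
last writer: layer 3 = follow_wall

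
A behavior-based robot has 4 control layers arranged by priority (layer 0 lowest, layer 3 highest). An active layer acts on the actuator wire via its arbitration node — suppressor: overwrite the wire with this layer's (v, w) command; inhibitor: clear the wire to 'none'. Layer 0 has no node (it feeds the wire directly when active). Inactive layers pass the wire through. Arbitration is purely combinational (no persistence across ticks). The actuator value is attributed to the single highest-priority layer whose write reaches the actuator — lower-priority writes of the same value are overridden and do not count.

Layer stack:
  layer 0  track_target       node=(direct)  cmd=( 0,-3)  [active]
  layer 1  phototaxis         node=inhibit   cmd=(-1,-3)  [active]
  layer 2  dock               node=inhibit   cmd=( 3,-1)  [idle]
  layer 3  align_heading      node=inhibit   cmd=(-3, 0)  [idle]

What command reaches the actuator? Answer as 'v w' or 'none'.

layer 0 (track_target) active — direct: (0, -3)
layer 1 (phototaxis) active — inhibits: none
layer 2 (dock) idle — unchanged: none
layer 3 (align_heading) idle — unchanged: none
→ actuator none

none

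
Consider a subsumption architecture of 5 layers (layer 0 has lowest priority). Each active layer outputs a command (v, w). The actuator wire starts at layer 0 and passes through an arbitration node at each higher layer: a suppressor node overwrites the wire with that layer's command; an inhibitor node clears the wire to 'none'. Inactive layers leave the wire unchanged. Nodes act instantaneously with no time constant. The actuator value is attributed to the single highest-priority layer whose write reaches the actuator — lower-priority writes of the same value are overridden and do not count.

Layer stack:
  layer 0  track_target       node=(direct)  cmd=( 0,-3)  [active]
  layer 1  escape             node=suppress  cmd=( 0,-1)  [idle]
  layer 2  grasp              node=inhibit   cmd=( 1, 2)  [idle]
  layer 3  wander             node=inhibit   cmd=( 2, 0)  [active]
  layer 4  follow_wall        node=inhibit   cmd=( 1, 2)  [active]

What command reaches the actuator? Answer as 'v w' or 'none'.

none

[0] track_target on; wire := (0, -3)
[1] escape off; pass (0, -3)
[2] grasp off; pass (0, -3)
[3] wander on (inhibit); wire := none
[4] follow_wall on (inhibit); wire := none
output none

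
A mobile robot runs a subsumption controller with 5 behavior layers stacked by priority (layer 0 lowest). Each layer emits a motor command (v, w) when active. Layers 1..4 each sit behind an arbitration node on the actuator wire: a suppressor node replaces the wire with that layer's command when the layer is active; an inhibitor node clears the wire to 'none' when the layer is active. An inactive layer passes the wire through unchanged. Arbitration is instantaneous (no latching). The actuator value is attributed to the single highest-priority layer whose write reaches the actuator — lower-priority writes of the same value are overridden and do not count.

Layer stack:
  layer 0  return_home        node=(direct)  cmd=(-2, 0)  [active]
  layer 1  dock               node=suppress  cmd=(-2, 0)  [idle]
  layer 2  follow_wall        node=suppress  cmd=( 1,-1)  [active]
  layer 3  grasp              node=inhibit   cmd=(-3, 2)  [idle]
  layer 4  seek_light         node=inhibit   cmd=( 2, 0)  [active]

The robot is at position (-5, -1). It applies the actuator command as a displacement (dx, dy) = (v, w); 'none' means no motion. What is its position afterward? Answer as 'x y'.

-5 -1

[0] return_home on; wire := (-2, 0)
[1] dock off; pass (-2, 0)
[2] follow_wall on (suppress); wire := (1, -1)
[3] grasp off; pass (1, -1)
[4] seek_light on (inhibit); wire := none
output none
position: (-5, -1) + none = (-5, -1)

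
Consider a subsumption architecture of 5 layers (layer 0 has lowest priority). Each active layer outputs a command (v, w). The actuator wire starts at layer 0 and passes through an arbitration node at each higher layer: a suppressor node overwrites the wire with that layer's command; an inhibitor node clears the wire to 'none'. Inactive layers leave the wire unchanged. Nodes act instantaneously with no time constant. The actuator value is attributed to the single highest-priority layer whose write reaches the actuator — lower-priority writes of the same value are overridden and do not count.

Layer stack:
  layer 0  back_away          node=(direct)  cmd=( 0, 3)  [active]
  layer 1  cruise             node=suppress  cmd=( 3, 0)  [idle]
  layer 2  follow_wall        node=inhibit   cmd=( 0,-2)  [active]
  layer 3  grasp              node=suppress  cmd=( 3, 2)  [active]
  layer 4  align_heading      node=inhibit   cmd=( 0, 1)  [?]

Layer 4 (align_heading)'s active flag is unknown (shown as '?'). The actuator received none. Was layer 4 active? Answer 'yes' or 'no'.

yes

If layer 4 is active=yes:
  actuator would be none
If layer 4 is active=no:
  actuator would be (3, 2)
Observed none, so layer 4 was active.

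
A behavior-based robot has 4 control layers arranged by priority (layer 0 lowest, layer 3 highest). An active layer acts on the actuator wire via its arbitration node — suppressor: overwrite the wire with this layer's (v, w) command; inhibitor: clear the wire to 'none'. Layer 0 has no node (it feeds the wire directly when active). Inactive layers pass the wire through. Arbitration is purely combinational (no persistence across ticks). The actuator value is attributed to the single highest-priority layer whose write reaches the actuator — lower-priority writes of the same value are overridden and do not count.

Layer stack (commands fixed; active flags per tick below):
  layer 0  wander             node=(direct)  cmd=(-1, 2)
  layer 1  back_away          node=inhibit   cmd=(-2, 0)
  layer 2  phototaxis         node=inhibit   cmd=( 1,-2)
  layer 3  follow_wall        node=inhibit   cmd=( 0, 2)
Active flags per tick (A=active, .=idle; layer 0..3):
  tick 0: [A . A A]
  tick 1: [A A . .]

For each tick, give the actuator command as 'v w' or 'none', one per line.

tick 0:
  L0 wander: active, feeds wire = (-1, 2)
  L1 back_away: idle → wire stays (-1, 2)
  L2 phototaxis: active, inhibitor → wire = none
  L3 follow_wall: active, inhibitor → wire = none
  actuator = none
tick 1:
  L0 wander: active, feeds wire = (-1, 2)
  L1 back_away: active, inhibitor → wire = none
  L2 phototaxis: idle → wire stays none
  L3 follow_wall: idle → wire stays none
  actuator = none

none
none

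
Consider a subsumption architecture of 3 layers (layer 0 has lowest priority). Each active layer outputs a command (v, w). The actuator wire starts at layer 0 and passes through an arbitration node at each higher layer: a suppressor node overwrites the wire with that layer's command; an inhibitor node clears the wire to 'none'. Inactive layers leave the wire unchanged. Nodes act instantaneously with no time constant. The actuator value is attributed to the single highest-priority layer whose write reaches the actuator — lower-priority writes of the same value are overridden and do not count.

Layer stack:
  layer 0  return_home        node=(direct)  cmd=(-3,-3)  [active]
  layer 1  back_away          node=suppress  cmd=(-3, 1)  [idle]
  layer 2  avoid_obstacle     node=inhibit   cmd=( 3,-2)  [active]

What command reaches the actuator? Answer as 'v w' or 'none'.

none

[0] return_home on; wire := (-3, -3)
[1] back_away off; pass (-3, -3)
[2] avoid_obstacle on (inhibit); wire := none
output none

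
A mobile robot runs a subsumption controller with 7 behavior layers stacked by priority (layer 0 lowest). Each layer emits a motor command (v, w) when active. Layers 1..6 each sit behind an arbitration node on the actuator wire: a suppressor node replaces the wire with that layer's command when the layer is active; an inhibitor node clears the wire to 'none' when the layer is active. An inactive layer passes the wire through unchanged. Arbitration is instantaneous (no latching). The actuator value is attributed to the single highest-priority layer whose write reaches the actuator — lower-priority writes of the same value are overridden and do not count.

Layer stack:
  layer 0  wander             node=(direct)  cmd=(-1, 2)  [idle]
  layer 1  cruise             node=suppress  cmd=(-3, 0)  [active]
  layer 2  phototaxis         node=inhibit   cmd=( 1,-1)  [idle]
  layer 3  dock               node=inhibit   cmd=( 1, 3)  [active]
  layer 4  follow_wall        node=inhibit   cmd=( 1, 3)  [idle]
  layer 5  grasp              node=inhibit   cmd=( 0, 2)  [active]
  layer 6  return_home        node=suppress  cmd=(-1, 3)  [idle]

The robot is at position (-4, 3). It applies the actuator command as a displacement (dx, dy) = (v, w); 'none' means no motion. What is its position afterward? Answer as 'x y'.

[0] wander off; wire := none
[1] cruise on (suppress); wire := (-3, 0)
[2] phototaxis off; pass (-3, 0)
[3] dock on (inhibit); wire := none
[4] follow_wall off; pass none
[5] grasp on (inhibit); wire := none
[6] return_home off; pass none
output none
position: (-4, 3) + none = (-4, 3)

-4 3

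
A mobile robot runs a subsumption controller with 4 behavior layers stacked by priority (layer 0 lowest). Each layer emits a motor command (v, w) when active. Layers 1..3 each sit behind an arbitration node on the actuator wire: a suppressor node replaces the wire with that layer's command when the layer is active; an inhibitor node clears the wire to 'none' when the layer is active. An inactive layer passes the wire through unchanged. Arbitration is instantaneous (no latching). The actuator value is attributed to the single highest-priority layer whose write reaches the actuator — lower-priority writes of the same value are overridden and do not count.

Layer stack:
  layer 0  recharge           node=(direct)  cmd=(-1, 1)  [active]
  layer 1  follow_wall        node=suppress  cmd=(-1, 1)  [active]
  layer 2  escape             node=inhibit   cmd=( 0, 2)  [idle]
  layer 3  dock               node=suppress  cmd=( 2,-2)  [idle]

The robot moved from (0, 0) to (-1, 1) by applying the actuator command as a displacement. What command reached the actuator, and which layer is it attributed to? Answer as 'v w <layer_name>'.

-1 1 follow_wall

displacement = (-1, 1) − (0, 0) = (-1, 1)
layer 0 (recharge) active — direct: (-1, 1)
layer 1 (follow_wall) active — suppresses: (-1, 1)
layer 2 (escape) idle — unchanged: (-1, 1)
layer 3 (dock) idle — unchanged: (-1, 1)
→ actuator (-1, 1) — from layer 1 (follow_wall)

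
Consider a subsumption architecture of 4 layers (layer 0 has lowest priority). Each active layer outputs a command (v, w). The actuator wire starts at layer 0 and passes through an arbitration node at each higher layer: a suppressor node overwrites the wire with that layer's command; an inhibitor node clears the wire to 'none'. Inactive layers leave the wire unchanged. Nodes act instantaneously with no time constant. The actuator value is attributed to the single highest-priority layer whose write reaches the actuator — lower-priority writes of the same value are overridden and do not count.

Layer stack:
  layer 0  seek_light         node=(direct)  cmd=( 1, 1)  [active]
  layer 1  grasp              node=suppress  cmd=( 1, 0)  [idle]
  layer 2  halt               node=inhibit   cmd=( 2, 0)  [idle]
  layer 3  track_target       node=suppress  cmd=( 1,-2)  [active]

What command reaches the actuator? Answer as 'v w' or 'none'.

1 -2

L0 seek_light: active, feeds wire = (1, 1)
L1 grasp: idle → wire stays (1, 1)
L2 halt: idle → wire stays (1, 1)
L3 track_target: active, suppressor → wire = (1, -2)
actuator = (1, -2)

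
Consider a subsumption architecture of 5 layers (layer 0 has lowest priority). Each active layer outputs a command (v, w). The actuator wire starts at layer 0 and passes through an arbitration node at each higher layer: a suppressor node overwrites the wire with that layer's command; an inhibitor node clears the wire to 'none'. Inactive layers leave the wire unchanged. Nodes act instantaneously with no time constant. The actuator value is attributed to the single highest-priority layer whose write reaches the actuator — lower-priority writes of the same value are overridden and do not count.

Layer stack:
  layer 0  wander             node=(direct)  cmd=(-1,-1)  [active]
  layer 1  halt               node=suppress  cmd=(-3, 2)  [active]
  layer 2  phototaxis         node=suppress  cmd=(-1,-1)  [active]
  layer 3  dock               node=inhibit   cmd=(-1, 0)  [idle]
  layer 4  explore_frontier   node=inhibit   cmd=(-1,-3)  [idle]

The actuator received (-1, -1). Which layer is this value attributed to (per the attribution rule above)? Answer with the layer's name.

layer 0 (wander) active — direct: (-1, -1)
layer 1 (halt) active — suppresses: (-3, 2)
layer 2 (phototaxis) active — suppresses: (-1, -1)
layer 3 (dock) idle — unchanged: (-1, -1)
layer 4 (explore_frontier) idle — unchanged: (-1, -1)
→ actuator (-1, -1)
last writer: layer 2 = phototaxis

phototaxis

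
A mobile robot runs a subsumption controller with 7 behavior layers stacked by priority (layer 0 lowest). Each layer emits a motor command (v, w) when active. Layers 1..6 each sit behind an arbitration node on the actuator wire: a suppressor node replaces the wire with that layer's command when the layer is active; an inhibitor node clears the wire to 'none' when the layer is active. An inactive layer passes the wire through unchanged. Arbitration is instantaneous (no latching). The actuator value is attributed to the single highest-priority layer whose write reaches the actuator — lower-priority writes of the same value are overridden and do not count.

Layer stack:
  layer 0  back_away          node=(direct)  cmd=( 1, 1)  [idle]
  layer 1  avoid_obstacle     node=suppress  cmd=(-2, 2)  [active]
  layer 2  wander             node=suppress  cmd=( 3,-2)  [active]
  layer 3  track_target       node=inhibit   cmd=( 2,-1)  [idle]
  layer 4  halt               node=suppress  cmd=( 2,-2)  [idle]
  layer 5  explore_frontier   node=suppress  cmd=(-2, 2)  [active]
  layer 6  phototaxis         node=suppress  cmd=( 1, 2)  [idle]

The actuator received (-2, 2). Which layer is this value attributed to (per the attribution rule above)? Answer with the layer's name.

explore_frontier

layer 0 (back_away) idle — none
layer 1 (avoid_obstacle) active — suppresses: (-2, 2)
layer 2 (wander) active — suppresses: (3, -2)
layer 3 (track_target) idle — unchanged: (3, -2)
layer 4 (halt) idle — unchanged: (3, -2)
layer 5 (explore_frontier) active — suppresses: (-2, 2)
layer 6 (phototaxis) idle — unchanged: (-2, 2)
→ actuator (-2, 2)
last writer: layer 5 = explore_frontier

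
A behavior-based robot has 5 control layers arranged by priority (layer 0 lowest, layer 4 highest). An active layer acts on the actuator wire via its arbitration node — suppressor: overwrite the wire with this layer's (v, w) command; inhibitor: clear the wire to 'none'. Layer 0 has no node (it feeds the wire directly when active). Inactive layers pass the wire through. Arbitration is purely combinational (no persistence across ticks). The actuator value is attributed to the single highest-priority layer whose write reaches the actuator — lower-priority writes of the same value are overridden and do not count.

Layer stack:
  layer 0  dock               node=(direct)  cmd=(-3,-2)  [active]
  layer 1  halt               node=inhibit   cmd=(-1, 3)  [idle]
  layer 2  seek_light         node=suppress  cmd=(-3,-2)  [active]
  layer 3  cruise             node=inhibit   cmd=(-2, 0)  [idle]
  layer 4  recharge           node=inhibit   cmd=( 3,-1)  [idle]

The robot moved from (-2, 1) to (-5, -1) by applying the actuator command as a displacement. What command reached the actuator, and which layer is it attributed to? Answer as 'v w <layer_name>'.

displacement = (-5, -1) − (-2, 1) = (-3, -2)
L0 dock: active, feeds wire = (-3, -2)
L1 halt: idle → wire stays (-3, -2)
L2 seek_light: active, suppressor → wire = (-3, -2)
L3 cruise: idle → wire stays (-3, -2)
L4 recharge: idle → wire stays (-3, -2)
actuator = (-3, -2) — from layer 2 (seek_light)

-3 -2 seek_light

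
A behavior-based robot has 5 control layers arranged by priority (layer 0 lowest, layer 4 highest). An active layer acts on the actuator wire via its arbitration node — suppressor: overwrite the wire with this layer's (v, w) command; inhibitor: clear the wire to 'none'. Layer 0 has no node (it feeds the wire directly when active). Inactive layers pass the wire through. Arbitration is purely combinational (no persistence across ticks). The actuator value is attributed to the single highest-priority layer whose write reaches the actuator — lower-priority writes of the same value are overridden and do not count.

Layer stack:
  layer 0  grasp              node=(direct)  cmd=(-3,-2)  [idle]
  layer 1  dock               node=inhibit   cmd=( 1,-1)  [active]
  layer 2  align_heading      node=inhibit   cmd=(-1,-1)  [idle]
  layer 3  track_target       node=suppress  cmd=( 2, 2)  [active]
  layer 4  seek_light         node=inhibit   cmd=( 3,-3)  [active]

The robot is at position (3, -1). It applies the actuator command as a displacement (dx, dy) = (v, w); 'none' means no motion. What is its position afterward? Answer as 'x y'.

layer 0 (grasp) idle — none
layer 1 (dock) active — inhibits: none
layer 2 (align_heading) idle — unchanged: none
layer 3 (track_target) active — suppresses: (2, 2)
layer 4 (seek_light) active — inhibits: none
→ actuator none
position: (3, -1) + none = (3, -1)

3 -1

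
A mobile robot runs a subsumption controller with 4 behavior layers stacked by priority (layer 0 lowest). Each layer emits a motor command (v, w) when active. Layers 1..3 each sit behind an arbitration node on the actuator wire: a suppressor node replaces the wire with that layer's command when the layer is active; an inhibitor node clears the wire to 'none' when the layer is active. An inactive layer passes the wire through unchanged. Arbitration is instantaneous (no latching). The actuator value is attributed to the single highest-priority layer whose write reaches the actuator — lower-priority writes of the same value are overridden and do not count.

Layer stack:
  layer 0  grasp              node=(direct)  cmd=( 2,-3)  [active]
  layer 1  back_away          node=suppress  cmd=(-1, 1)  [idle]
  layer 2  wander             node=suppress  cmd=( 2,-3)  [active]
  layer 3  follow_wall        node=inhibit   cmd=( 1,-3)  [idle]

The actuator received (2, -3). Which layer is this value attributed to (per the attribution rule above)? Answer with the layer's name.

L0 grasp: active, feeds wire = (2, -3)
L1 back_away: idle → wire stays (2, -3)
L2 wander: active, suppressor → wire = (2, -3)
L3 follow_wall: idle → wire stays (2, -3)
actuator = (2, -3)
last writer: layer 2 = wander

wander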